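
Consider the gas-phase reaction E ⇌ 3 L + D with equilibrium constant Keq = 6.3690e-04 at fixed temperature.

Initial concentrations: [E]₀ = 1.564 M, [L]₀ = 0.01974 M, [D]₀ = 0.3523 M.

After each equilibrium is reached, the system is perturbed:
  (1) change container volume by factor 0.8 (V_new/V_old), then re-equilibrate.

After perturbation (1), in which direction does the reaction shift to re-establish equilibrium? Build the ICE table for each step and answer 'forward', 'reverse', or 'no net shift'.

Direction: reverse

Q₀ = 1.7327e-06 vs Keq = 6.3690e-04 ⇒ Q<K, forward
Step 1:
                   E          L          D
  init         1.564    0.01974     0.3523
  Δ         -0.03857     0.1157    0.03857
  eq           1.525     0.1355     0.3909
  solve Keq expr → x = 0.03857; check Q = 6.3690e-04
Then change container volume by factor 0.8 (V_new/V_old).
Step 2:
                   E          L          D
  init         1.907     0.1693     0.4886
  Δ          0.01086   -0.03259   -0.01086
  eq           1.918     0.1367     0.4777
  solve Keq expr → x = -0.01086; check Q = 6.3690e-04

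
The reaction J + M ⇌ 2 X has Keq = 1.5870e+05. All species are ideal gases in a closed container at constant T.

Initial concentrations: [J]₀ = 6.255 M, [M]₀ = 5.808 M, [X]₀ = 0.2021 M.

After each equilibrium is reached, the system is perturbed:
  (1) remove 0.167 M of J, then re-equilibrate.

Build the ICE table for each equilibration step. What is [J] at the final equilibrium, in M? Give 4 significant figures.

Q₀ = 0.001124 vs Keq = 1.5870e+05 ⇒ Q<K, forward
Step 1:
                    J           M           X
  I             6.255       5.808      0.2021
  C            -5.806      -5.806       11.61
  E             0.449    0.001959       11.81
  solve Keq expr → x = 5.806; check Q = 1.5870e+05
Then remove 0.167 M of J.
Step 2:
                    J           M           X
  I             0.282    0.001959       11.81
  C          0.001146    0.001146   -0.002293
  E            0.2831    0.003105       11.81
  solve Keq expr → x = -0.001146; check Q = 1.5870e+05

[J]_eq = 0.2831 M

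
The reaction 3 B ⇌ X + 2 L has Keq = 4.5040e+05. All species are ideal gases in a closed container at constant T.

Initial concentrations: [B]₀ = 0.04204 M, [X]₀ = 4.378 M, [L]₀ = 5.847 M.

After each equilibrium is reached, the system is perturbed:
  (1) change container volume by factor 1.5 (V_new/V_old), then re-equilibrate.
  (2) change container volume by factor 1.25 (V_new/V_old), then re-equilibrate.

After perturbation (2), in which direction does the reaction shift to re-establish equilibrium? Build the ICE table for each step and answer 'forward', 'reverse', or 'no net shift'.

Direction: no net shift

Q₀ = 2.0144e+06 vs Keq = 4.5040e+05 ⇒ Q>K, reverse
Step 1:
                    B           X           L
  Initial     0.04204       4.378       5.847
  Change      0.02704   -0.009012    -0.01802
  Equil       0.06908       4.369       5.829
  solve Keq expr → x = -0.009012; check Q = 4.5040e+05
Then change container volume by factor 1.5 (V_new/V_old).
Step 2:
                    B           X           L
  Initial     0.04605       2.913       3.886
  Change            0           0           0
  Equil       0.04605       2.913       3.886
  solve Keq expr → x = 0; check Q = 4.5040e+05
Then change container volume by factor 1.25 (V_new/V_old).
Step 3:
                    B           X           L
  Initial     0.03684        2.33       3.109
  Change            0           0           0
  Equil       0.03684        2.33       3.109
  solve Keq expr → x = 0; check Q = 4.5040e+05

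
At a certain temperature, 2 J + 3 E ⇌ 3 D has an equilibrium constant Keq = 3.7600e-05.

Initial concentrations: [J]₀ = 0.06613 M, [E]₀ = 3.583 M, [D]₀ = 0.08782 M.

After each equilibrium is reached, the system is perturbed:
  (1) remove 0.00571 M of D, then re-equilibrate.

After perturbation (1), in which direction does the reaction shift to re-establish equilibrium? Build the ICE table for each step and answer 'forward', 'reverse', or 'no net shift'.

Direction: forward

Q₀ = 0.003367 vs Keq = 3.7600e-05 ⇒ Q>K, reverse
Step 1:
                    J           E           D
  init        0.06613       3.583     0.08782
  Δ           0.04027     0.06041    -0.06041
  eq           0.1064       3.643     0.02741
  solve Keq expr → x = -0.02014; check Q = 3.7600e-05
Then remove 0.00571 M of D.
Step 2:
                    J           E           D
  init         0.1064       3.643      0.0217
  Δ         -0.003391   -0.005087    0.005087
  eq            0.103       3.638     0.02679
  solve Keq expr → x = 0.001696; check Q = 3.7600e-05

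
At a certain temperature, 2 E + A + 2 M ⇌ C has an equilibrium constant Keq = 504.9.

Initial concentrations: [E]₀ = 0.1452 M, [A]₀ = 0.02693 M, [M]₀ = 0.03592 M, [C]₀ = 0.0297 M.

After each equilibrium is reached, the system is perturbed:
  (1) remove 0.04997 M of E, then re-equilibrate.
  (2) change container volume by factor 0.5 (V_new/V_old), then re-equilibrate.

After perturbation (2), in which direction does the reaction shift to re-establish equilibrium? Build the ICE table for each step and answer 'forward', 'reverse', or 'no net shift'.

Direction: forward

Q₀ = 4.0543e+04 vs Keq = 504.9 ⇒ Q>K, reverse
Step 1:
                  E         A         M         C
  Initial    0.1452   0.02693   0.03592    0.0297
  Change    0.04666   0.02333   0.04666  -0.02333
  Equil      0.1919   0.05026   0.08258   0.00637
  solve Keq expr → x = -0.02333; check Q = 504.9
Then remove 0.04997 M of E.
Step 2:
                  E         A         M         C
  Initial    0.1419   0.05026   0.08258   0.00637
  Change    0.00423  0.002115   0.00423 -0.002115
  Equil      0.1461   0.05238   0.08681  0.004255
  solve Keq expr → x = -0.002115; check Q = 504.9
Then change container volume by factor 0.5 (V_new/V_old).
Step 3:
                  E         A         M         C
  Initial    0.2922    0.1048    0.1736   0.00851
  Change   -0.05164  -0.02582  -0.05164   0.02582
  Equil      0.2406   0.07893     0.122   0.03433
  solve Keq expr → x = 0.02582; check Q = 504.9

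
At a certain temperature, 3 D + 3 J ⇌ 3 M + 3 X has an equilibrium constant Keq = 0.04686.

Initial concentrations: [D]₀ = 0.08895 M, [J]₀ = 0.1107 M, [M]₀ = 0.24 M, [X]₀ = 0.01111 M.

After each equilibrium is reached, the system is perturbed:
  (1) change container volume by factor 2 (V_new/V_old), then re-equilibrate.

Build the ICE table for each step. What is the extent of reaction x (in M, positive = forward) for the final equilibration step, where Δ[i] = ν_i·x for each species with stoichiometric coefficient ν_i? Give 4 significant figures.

x = 0 M

Q₀ = 0.01986 vs Keq = 0.04686 ⇒ Q<K, forward
Step 1:
                   D          J          M          X
  I          0.08895     0.1107       0.24    0.01111
  C         -0.00272   -0.00272    0.00272    0.00272
  E          0.08623      0.108     0.2427    0.01383
  solve Keq expr → x = 9.0673e-04; check Q = 0.04686
Then change container volume by factor 2 (V_new/V_old).
Step 2:
                   D          J          M          X
  I          0.04311    0.05399     0.1214   0.006915
  C                0          0          0          0
  E          0.04311    0.05399     0.1214   0.006915
  solve Keq expr → x = 0; check Q = 0.04686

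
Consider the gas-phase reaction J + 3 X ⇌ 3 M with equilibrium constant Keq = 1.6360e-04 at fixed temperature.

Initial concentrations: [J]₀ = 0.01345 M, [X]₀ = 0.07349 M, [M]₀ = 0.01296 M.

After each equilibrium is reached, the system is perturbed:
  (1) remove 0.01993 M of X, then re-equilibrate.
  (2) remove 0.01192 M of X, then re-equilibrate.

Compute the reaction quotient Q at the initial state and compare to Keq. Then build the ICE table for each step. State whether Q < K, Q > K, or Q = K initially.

Q₀ = 0.4078; Q > K (proceeds reverse)

Q₀ = 0.4078 vs Keq = 1.6360e-04 ⇒ Q>K, reverse
Step 1:
                   J          X          M
  Initial    0.01345    0.07349    0.01296
  Change    0.003918    0.01175   -0.01175
  Equil      0.01737    0.08524   0.001207
  solve Keq expr → x = -0.003918; check Q = 1.6360e-04
Then remove 0.01993 M of X.
Step 2:
                   J          X          M
  Initial    0.01737    0.06531   0.001207
  Change  9.2240e-05 2.7672e-04 -2.7672e-04
  Equil      0.01746    0.06559 9.3062e-04
  solve Keq expr → x = -9.2240e-05; check Q = 1.6360e-04
Then remove 0.01192 M of X.
Step 3:
                   J          X          M
  Initial    0.01746    0.05367 9.3062e-04
  Change  5.5323e-05 1.6597e-04 -1.6597e-04
  Equil      0.01752    0.05384 7.6466e-04
  solve Keq expr → x = -5.5323e-05; check Q = 1.6360e-04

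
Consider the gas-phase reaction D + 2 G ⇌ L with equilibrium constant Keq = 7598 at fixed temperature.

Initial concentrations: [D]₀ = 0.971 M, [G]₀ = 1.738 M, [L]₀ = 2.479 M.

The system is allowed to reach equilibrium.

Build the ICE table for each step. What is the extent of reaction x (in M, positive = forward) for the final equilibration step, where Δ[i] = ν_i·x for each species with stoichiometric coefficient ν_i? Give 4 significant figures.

Q₀ = 0.8452 vs Keq = 7598 ⇒ Q<K, forward
Step 1:
                   D          G          L
  Initial      0.971      1.738      2.479
  Change     -0.8401      -1.68     0.8401
  Equil       0.1309    0.05777      3.319
  solve Keq expr → x = 0.8401; check Q = 7598

x = 0.8401 M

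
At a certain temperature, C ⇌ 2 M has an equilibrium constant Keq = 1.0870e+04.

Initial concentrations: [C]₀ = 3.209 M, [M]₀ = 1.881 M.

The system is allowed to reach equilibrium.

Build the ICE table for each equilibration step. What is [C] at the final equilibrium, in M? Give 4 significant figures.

[C]_eq = 0.006317 M

Q₀ = 1.103 vs Keq = 1.0870e+04 ⇒ Q<K, forward
Step 1:
                   C          M
  Initial      3.209      1.881
  Change      -3.203      6.405
  Equil     0.006317      8.286
  solve Keq expr → x = 3.203; check Q = 1.0870e+04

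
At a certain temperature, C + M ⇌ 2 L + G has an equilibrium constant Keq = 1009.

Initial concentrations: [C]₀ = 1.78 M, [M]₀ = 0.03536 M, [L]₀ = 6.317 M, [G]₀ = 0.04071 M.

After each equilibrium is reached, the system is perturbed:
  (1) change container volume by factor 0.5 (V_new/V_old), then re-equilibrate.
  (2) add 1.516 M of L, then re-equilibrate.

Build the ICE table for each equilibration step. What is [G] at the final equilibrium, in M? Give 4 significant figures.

Q₀ = 25.81 vs Keq = 1009 ⇒ Q<K, forward
Step 1:
                    C           M           L           G
  Initial        1.78     0.03536       6.317     0.04071
  Change     -0.03364    -0.03364     0.06728     0.03364
  Equil         1.746     0.00172       6.384     0.07435
  solve Keq expr → x = 0.03364; check Q = 1009
Then change container volume by factor 0.5 (V_new/V_old).
Step 2:
                    C           M           L           G
  Initial       3.493     0.00344       12.77      0.1487
  Change     0.003275    0.003275    -0.00655   -0.003275
  Equil         3.496    0.006715       12.76      0.1454
  solve Keq expr → x = -0.003275; check Q = 1009
Then add 1.516 M of L.
Step 3:
                    C           M           L           G
  Initial       3.496    0.006715       14.28      0.1454
  Change     0.001591    0.001591   -0.003181   -0.001591
  Equil         3.498    0.008305       14.27      0.1438
  solve Keq expr → x = -0.001591; check Q = 1009

[G]_eq = 0.1438 M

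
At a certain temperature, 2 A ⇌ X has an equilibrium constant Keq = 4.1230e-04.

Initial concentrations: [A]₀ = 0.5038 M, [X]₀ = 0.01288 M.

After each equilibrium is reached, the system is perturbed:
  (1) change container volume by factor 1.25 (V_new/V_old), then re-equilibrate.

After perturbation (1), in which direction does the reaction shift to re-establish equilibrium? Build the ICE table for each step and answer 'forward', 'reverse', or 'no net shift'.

Q₀ = 0.05075 vs Keq = 4.1230e-04 ⇒ Q>K, reverse
Step 1:
                    A           X
  Initial      0.5038     0.01288
  Change      0.02553    -0.01276
  Equil        0.5293  1.1552e-04
  solve Keq expr → x = -0.01276; check Q = 4.1230e-04
Then change container volume by factor 1.25 (V_new/V_old).
Step 2:
                    A           X
  Initial      0.4235  9.2418e-05
  Change   3.6941e-05 -1.8471e-05
  Equil        0.4235  7.3947e-05
  solve Keq expr → x = -1.8471e-05; check Q = 4.1230e-04

Direction: reverse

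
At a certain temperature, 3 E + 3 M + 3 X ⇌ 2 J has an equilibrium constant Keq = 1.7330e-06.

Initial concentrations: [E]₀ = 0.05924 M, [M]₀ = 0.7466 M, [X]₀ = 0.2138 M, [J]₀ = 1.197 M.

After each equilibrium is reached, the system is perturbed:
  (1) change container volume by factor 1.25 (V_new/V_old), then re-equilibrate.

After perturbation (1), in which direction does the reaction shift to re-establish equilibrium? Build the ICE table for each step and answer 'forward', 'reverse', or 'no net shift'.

Q₀ = 1.6946e+06 vs Keq = 1.7330e-06 ⇒ Q>K, reverse
Step 1:
                  E         M         X         J
  init      0.05924    0.7466    0.2138     1.197
  Δ           1.744     1.744     1.744    -1.163
  eq          1.803     2.491     1.958   0.03432
  solve Keq expr → x = -0.5813; check Q = 1.7330e-06
Then change container volume by factor 1.25 (V_new/V_old).
Step 2:
                  E         M         X         J
  init        1.443     1.992     1.566   0.02746
  Δ          0.0212    0.0212    0.0212  -0.01413
  eq          1.464     2.014     1.587   0.01332
  solve Keq expr → x = -0.007067; check Q = 1.7330e-06

Direction: reverse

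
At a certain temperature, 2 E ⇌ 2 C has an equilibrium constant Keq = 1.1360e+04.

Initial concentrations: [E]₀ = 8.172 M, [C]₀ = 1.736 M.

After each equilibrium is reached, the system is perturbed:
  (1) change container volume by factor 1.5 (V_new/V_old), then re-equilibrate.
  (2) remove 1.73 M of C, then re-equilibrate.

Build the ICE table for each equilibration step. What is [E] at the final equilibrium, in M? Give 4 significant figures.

[E]_eq = 0.04532 M

Q₀ = 0.04513 vs Keq = 1.1360e+04 ⇒ Q<K, forward
Step 1:
                  E         C
  Initial     8.172     1.736
  Change      -8.08      8.08
  Equil      0.0921     9.816
  solve Keq expr → x = 4.04; check Q = 1.1360e+04
Then change container volume by factor 1.5 (V_new/V_old).
Step 2:
                  E         C
  Initial    0.0614     6.544
  Change          0         0
  Equil      0.0614     6.544
  solve Keq expr → x = 0; check Q = 1.1360e+04
Then remove 1.73 M of C.
Step 3:
                  E         C
  Initial    0.0614     4.814
  Change   -0.01608   0.01608
  Equil     0.04532      4.83
  solve Keq expr → x = 0.00804; check Q = 1.1360e+04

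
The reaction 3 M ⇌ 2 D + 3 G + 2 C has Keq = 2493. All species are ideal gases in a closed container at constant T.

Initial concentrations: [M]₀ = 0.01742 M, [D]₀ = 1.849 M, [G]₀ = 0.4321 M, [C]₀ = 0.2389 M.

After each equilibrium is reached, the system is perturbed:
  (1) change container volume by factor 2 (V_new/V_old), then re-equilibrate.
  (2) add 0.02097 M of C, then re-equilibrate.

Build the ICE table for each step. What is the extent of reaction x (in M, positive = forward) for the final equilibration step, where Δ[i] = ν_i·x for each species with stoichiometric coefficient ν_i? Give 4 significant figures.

x = -1.3679e-04 M

Q₀ = 2978 vs Keq = 2493 ⇒ Q>K, reverse
Step 1:
                  M         D         G         C
  init      0.01742     1.849    0.4321    0.2389
  Δ       9.8313e-04 -6.5542e-04 -9.8313e-04 -6.5542e-04
  eq         0.0184     1.848    0.4311    0.2382
  solve Keq expr → x = -3.2771e-04; check Q = 2493
Then change container volume by factor 2 (V_new/V_old).
Step 2:
                  M         D         G         C
  init     0.009202    0.9242    0.2156    0.1191
  Δ       -0.005374  0.003583  0.005374  0.003583
  eq       0.003827    0.9278    0.2209    0.1227
  solve Keq expr → x = 0.001791; check Q = 2493
Then add 0.02097 M of C.
Step 3:
                  M         D         G         C
  init     0.003827    0.9278    0.2209    0.1437
  Δ       4.1036e-04 -2.7357e-04 -4.1036e-04 -2.7357e-04
  eq       0.004238    0.9275    0.2205    0.1434
  solve Keq expr → x = -1.3679e-04; check Q = 2493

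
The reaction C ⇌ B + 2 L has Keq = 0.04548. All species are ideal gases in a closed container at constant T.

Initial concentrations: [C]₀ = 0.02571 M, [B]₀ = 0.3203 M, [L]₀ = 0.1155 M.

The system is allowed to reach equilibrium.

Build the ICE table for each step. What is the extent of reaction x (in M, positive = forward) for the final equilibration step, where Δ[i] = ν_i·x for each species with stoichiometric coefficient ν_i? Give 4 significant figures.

Q₀ = 0.1662 vs Keq = 0.04548 ⇒ Q>K, reverse
Step 1:
                    C           B           L
  I           0.02571      0.3203      0.1155
  C           0.01748    -0.01748    -0.03496
  E           0.04319      0.3028     0.08054
  solve Keq expr → x = -0.01748; check Q = 0.04548

x = -0.01748 M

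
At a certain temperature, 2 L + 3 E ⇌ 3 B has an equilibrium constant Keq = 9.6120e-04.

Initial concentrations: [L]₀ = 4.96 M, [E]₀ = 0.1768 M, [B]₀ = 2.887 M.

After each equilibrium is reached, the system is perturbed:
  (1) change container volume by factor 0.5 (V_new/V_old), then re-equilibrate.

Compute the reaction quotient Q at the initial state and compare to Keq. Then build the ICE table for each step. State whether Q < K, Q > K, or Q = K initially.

Q₀ = 177; Q > K (proceeds reverse)

Q₀ = 177 vs Keq = 9.6120e-04 ⇒ Q>K, reverse
Step 1:
                    L           E           B
  Initial        4.96      0.1768       2.887
  Change        1.408       2.111      -2.111
  Equil         6.368       2.288      0.7757
  solve Keq expr → x = -0.7038; check Q = 9.6120e-04
Then change container volume by factor 0.5 (V_new/V_old).
Step 2:
                    L           E           B
  Initial       12.74       4.576       1.551
  Change      -0.3765     -0.5647      0.5647
  Equil         12.36       4.011       2.116
  solve Keq expr → x = 0.1882; check Q = 9.6120e-04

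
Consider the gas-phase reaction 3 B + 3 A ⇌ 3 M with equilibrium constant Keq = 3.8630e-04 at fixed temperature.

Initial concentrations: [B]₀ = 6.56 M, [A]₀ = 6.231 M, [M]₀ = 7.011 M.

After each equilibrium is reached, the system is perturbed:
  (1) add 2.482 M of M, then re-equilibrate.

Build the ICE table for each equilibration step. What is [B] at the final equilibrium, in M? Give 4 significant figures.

Q₀ = 0.005046 vs Keq = 3.8630e-04 ⇒ Q>K, reverse
Step 1:
                    B           A           M
  Initial        6.56       6.231       7.011
  Change        1.946       1.946      -1.946
  Equil         8.506       8.177       5.065
  solve Keq expr → x = -0.6486; check Q = 3.8630e-04
Then add 2.482 M of M.
Step 2:
                    B           A           M
  Initial       8.506       8.177       7.547
  Change        1.082       1.082      -1.082
  Equil         9.588       9.259       6.465
  solve Keq expr → x = -0.3607; check Q = 3.8630e-04

[B]_eq = 9.588 M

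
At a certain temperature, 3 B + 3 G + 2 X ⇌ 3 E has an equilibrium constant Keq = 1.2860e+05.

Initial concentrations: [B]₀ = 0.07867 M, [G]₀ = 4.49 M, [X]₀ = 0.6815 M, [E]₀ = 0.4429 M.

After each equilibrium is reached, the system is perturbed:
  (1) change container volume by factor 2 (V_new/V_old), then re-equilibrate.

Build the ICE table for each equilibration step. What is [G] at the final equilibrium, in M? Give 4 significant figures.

[G]_eq = 2.211 M

Q₀ = 4.244 vs Keq = 1.2860e+05 ⇒ Q<K, forward
Step 1:
                   B          G          X          E
  Initial    0.07867       4.49     0.6815     0.4429
  Change    -0.07551   -0.07551   -0.05034    0.07551
  Equil     0.003162      4.414     0.6312     0.5184
  solve Keq expr → x = 0.02517; check Q = 1.2860e+05
Then change container volume by factor 2 (V_new/V_old).
Step 2:
                   B          G          X          E
  Initial   0.001581      2.207     0.3156     0.2592
  Change    0.003343   0.003343   0.002229  -0.003343
  Equil     0.004924      2.211     0.3178     0.2559
  solve Keq expr → x = -0.001114; check Q = 1.2860e+05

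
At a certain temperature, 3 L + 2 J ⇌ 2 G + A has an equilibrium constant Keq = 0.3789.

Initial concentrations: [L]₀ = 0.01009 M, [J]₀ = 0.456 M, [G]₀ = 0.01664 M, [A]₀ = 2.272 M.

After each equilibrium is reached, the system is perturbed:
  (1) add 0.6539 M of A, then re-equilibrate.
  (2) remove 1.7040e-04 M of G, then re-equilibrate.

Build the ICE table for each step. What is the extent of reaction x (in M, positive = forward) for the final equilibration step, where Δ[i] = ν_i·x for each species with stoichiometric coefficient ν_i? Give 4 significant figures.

Q₀ = 2945 vs Keq = 0.3789 ⇒ Q>K, reverse
Step 1:
                   L          J          G          A
  I          0.01009      0.456    0.01664      2.272
  C           0.0232    0.01547   -0.01547  -0.007734
  E          0.03329     0.4715   0.001172      2.264
  solve Keq expr → x = -0.007734; check Q = 0.3789
Then add 0.6539 M of A.
Step 2:
                   L          J          G          A
  I          0.03329     0.4715   0.001172      2.918
  C       1.9528e-04 1.3019e-04 -1.3019e-04 -6.5093e-05
  E          0.03349     0.4716   0.001041      2.918
  solve Keq expr → x = -6.5093e-05; check Q = 0.3789
Then remove 1.7040e-04 M of G.
Step 3:
                   L          J          G          A
  I          0.03349     0.4716 8.7100e-04      2.918
  C       -2.3841e-04 -1.5894e-04 1.5894e-04 7.9469e-05
  E          0.03325     0.4714    0.00103      2.918
  solve Keq expr → x = 7.9469e-05; check Q = 0.3789

x = 7.9469e-05 M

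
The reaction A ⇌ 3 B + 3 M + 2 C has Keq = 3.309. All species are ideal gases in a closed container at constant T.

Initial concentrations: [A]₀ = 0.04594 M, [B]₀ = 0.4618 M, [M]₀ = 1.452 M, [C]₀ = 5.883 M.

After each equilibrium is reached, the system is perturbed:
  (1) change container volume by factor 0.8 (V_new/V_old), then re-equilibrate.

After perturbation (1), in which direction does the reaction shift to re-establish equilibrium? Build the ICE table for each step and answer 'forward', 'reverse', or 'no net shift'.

Q₀ = 227.1 vs Keq = 3.309 ⇒ Q>K, reverse
Step 1:
                  A         B         M         C
  init      0.04594    0.4618     1.452     5.883
  Δ         0.08722   -0.2617   -0.2617   -0.1744
  eq         0.1332    0.2001      1.19     5.709
  solve Keq expr → x = -0.08722; check Q = 3.309
Then change container volume by factor 0.8 (V_new/V_old).
Step 2:
                  A         B         M         C
  init       0.1664    0.2502     1.488     7.136
  Δ         0.02784  -0.08351  -0.08351  -0.05567
  eq         0.1943    0.1667     1.404      7.08
  solve Keq expr → x = -0.02784; check Q = 3.309

Direction: reverse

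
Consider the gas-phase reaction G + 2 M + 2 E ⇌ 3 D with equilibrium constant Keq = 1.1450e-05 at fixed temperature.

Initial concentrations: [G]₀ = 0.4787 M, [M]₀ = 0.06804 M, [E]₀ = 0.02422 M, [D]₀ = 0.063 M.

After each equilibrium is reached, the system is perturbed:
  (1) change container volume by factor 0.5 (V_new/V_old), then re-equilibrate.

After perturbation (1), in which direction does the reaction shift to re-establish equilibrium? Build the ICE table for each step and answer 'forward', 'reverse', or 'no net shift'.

Q₀ = 192.3 vs Keq = 1.1450e-05 ⇒ Q>K, reverse
Step 1:
                  G         M         E         D
  I          0.4787   0.06804   0.02422     0.063
  C         0.02078   0.04156   0.04156  -0.06233
  E          0.4995    0.1096   0.06578 6.6733e-04
  solve Keq expr → x = -0.02078; check Q = 1.1450e-05
Then change container volume by factor 0.5 (V_new/V_old).
Step 2:
                  G         M         E         D
  I           0.999    0.2192    0.1316  0.001335
  C       -2.5831e-04 -5.1662e-04 -5.1662e-04 7.7493e-04
  E          0.9987    0.2187     0.131   0.00211
  solve Keq expr → x = 2.5831e-04; check Q = 1.1450e-05

Direction: forward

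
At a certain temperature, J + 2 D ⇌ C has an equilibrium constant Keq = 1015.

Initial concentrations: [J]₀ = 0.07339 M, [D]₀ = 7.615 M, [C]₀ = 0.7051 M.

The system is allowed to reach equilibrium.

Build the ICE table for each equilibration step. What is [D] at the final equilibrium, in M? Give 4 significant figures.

[D]_eq = 7.468 M

Q₀ = 0.1657 vs Keq = 1015 ⇒ Q<K, forward
Step 1:
                   J          D          C
  init       0.07339      7.615     0.7051
  Δ         -0.07338    -0.1468    0.07338
  eq      1.3751e-05      7.468     0.7785
  solve Keq expr → x = 0.07338; check Q = 1015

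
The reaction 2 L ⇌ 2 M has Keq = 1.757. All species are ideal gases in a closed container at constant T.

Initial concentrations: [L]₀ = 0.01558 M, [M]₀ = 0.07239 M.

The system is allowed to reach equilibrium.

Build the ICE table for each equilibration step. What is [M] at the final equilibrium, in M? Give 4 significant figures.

Q₀ = 21.59 vs Keq = 1.757 ⇒ Q>K, reverse
Step 1:
                    L           M
  I           0.01558     0.07239
  C           0.02225    -0.02225
  E           0.03783     0.05014
  solve Keq expr → x = -0.01112; check Q = 1.757

[M]_eq = 0.05014 M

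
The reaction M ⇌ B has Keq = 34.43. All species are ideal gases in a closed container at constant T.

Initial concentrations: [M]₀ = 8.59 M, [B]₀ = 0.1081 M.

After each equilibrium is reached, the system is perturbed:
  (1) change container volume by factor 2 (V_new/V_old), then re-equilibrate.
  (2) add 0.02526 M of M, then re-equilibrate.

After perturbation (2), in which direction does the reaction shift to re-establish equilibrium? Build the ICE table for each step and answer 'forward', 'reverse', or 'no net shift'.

Direction: forward

Q₀ = 0.01258 vs Keq = 34.43 ⇒ Q<K, forward
Step 1:
                  M         B
  init         8.59    0.1081
  Δ          -8.344     8.344
  eq         0.2455     8.453
  solve Keq expr → x = 8.344; check Q = 34.43
Then change container volume by factor 2 (V_new/V_old).
Step 2:
                  M         B
  init       0.1228     4.226
  Δ               0         0
  eq         0.1228     4.226
  solve Keq expr → x = 0; check Q = 34.43
Then add 0.02526 M of M.
Step 3:
                  M         B
  init        0.148     4.226
  Δ        -0.02455   0.02455
  eq         0.1235     4.251
  solve Keq expr → x = 0.02455; check Q = 34.43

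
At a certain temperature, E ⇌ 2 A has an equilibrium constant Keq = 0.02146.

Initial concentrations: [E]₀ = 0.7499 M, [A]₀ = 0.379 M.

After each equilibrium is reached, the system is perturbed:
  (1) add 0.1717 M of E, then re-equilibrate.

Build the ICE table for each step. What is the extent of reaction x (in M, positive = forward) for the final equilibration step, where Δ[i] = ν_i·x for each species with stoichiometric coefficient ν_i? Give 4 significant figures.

Q₀ = 0.1915 vs Keq = 0.02146 ⇒ Q>K, reverse
Step 1:
                  E         A
  I          0.7499     0.379
  C          0.1211   -0.2423
  E           0.871    0.1367
  solve Keq expr → x = -0.1211; check Q = 0.02146
Then add 0.1717 M of E.
Step 2:
                  E         A
  I           1.043    0.1367
  C       -0.006212   0.01242
  E           1.037    0.1491
  solve Keq expr → x = 0.006212; check Q = 0.02146

x = 0.006212 M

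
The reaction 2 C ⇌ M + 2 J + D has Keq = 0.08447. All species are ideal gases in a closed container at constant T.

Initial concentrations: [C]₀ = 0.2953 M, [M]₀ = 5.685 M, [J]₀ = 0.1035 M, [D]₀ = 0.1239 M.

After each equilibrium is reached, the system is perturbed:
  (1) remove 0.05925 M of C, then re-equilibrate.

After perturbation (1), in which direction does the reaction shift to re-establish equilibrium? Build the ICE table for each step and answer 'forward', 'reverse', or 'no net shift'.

Direction: reverse

Q₀ = 0.08653 vs Keq = 0.08447 ⇒ Q>K, reverse
Step 1:
                  C         M         J         D
  Initial    0.2953     5.685    0.1035    0.1239
  Change  7.9457e-04 -3.9729e-04 -7.9457e-04 -3.9729e-04
  Equil      0.2961     5.685    0.1027    0.1235
  solve Keq expr → x = -3.9729e-04; check Q = 0.08447
Then remove 0.05925 M of C.
Step 2:
                  C         M         J         D
  Initial    0.2368     5.685    0.1027    0.1235
  Change     0.0134 -0.006699   -0.0134 -0.006699
  Equil      0.2502     5.678   0.08931    0.1168
  solve Keq expr → x = -0.006699; check Q = 0.08447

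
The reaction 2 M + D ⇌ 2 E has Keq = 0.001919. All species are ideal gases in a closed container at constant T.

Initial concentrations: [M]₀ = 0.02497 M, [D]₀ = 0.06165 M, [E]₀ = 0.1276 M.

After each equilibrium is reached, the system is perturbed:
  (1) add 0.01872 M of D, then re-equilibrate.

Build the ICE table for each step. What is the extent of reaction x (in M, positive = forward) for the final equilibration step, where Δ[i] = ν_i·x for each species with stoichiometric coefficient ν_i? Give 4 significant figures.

Q₀ = 423.6 vs Keq = 0.001919 ⇒ Q>K, reverse
Step 1:
                  M         D         E
  I         0.02497   0.06165    0.1276
  C          0.1253   0.06264   -0.1253
  E          0.1502    0.1243   0.00232
  solve Keq expr → x = -0.06264; check Q = 0.001919
Then add 0.01872 M of D.
Step 2:
                  M         D         E
  I          0.1502     0.143   0.00232
  C       -1.6517e-04 -8.2583e-05 1.6517e-04
  E          0.1501    0.1429  0.002486
  solve Keq expr → x = 8.2583e-05; check Q = 0.001919

x = 8.2583e-05 M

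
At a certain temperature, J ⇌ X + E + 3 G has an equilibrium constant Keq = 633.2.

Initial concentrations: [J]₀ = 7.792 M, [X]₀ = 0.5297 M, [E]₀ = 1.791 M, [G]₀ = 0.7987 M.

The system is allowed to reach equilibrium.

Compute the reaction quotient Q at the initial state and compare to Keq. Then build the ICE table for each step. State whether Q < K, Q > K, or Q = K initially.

Q₀ = 0.06203 vs Keq = 633.2 ⇒ Q<K, forward
Step 1:
                  J         X         E         G
  Initial     7.792    0.5297     1.791    0.7987
  Change     -2.093     2.093     2.093     6.278
  Equil       5.699     2.622     3.884     7.076
  solve Keq expr → x = 2.093; check Q = 633.2

Q₀ = 0.06203; Q < K (proceeds forward)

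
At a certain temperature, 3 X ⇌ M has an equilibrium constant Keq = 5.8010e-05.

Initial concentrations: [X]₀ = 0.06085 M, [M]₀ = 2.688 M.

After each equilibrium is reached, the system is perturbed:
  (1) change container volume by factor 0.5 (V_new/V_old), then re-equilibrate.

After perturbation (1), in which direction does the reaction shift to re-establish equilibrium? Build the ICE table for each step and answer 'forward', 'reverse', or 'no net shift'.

Direction: forward

Q₀ = 1.1930e+04 vs Keq = 5.8010e-05 ⇒ Q>K, reverse
Step 1:
                   X          M
  init       0.06085      2.688
  Δ            7.974     -2.658
  eq           8.035    0.03009
  solve Keq expr → x = -2.658; check Q = 5.8010e-05
Then change container volume by factor 0.5 (V_new/V_old).
Step 2:
                   X          M
  init         16.07    0.06018
  Δ          -0.4789     0.1596
  eq           15.59     0.2198
  solve Keq expr → x = 0.1596; check Q = 5.8010e-05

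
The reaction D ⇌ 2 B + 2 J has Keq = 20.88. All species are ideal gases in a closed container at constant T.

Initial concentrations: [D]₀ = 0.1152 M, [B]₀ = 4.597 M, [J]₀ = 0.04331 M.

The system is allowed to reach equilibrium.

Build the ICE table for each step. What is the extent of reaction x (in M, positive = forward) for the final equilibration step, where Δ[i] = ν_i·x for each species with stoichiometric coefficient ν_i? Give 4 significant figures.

x = 0.07493 M

Q₀ = 0.3441 vs Keq = 20.88 ⇒ Q<K, forward
Step 1:
                   D          B          J
  init        0.1152      4.597    0.04331
  Δ         -0.07493     0.1499     0.1499
  eq         0.04027      4.747     0.1932
  solve Keq expr → x = 0.07493; check Q = 20.88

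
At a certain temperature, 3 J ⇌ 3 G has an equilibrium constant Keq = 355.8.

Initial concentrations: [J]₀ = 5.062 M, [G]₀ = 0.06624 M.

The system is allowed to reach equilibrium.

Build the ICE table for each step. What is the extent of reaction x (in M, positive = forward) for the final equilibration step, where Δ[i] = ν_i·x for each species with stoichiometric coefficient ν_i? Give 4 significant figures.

x = 1.476 M

Q₀ = 2.2408e-06 vs Keq = 355.8 ⇒ Q<K, forward
Step 1:
                   J          G
  init         5.062    0.06624
  Δ           -4.428      4.428
  eq          0.6342      4.494
  solve Keq expr → x = 1.476; check Q = 355.8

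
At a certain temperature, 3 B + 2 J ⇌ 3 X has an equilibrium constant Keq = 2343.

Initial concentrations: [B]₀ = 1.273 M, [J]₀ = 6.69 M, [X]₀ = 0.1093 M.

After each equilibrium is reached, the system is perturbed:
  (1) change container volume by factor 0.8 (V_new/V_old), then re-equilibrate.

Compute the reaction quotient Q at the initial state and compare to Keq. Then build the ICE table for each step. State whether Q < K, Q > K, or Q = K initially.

Q₀ = 1.4142e-05; Q < K (proceeds forward)

Q₀ = 1.4142e-05 vs Keq = 2343 ⇒ Q<K, forward
Step 1:
                  B         J         X
  Initial     1.273      6.69    0.1093
  Change     -1.242   -0.8278     1.242
  Equil     0.03129     5.862     1.351
  solve Keq expr → x = 0.4139; check Q = 2343
Then change container volume by factor 0.8 (V_new/V_old).
Step 2:
                  B         J         X
  Initial   0.03911     7.328     1.689
  Change  -0.005289 -0.003526  0.005289
  Equil     0.03382     7.324     1.694
  solve Keq expr → x = 0.001763; check Q = 2343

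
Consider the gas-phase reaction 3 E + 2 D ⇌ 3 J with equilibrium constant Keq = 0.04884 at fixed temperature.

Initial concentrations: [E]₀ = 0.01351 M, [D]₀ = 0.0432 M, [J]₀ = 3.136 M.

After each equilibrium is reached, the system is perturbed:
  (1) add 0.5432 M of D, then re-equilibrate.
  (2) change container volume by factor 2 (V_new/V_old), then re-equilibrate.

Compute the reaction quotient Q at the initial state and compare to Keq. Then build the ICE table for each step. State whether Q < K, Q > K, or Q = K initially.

Q₀ = 6.7018e+09; Q > K (proceeds reverse)

Q₀ = 6.7018e+09 vs Keq = 0.04884 ⇒ Q>K, reverse
Step 1:
                  E         D         J
  init      0.01351    0.0432     3.136
  Δ           2.128     1.419    -2.128
  eq          2.141     1.462     1.008
  solve Keq expr → x = -0.7093; check Q = 0.04884
Then add 0.5432 M of D.
Step 2:
                  E         D         J
  init        2.141     2.005     1.008
  Δ         -0.1283  -0.08554    0.1283
  eq          2.013     1.919     1.136
  solve Keq expr → x = 0.04277; check Q = 0.04884
Then change container volume by factor 2 (V_new/V_old).
Step 3:
                  E         D         J
  init        1.007    0.9597    0.5682
  Δ          0.1364   0.09096   -0.1364
  eq          1.143     1.051    0.4318
  solve Keq expr → x = -0.04548; check Q = 0.04884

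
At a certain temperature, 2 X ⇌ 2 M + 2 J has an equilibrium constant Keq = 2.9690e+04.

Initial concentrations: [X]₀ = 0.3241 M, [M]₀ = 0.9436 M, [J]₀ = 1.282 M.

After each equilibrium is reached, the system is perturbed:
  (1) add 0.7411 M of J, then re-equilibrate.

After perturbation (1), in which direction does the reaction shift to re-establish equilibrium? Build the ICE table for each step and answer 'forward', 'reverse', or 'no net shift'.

Direction: reverse

Q₀ = 13.93 vs Keq = 2.9690e+04 ⇒ Q<K, forward
Step 1:
                    X           M           J
  init         0.3241      0.9436       1.282
  Δ           -0.3125      0.3125      0.3125
  eq          0.01162       1.256       1.594
  solve Keq expr → x = 0.1562; check Q = 2.9690e+04
Then add 0.7411 M of J.
Step 2:
                    X           M           J
  init        0.01162       1.256       2.336
  Δ          0.005292   -0.005292   -0.005292
  eq          0.01692       1.251        2.33
  solve Keq expr → x = -0.002646; check Q = 2.9690e+04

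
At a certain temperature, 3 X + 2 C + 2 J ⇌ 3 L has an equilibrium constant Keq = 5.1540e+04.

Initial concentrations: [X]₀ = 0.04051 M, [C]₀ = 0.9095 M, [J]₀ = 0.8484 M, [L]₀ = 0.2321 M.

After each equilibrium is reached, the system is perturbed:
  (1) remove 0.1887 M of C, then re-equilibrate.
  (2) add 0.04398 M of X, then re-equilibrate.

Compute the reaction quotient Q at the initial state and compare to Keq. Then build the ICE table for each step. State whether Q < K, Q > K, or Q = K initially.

Q₀ = 315.9; Q < K (proceeds forward)

Q₀ = 315.9 vs Keq = 5.1540e+04 ⇒ Q<K, forward
Step 1:
                   X          C          J          L
  init       0.04051     0.9095     0.8484     0.2321
  Δ          -0.0318    -0.0212    -0.0212     0.0318
  eq        0.008709     0.8883     0.8272     0.2639
  solve Keq expr → x = 0.0106; check Q = 5.1540e+04
Then remove 0.1887 M of C.
Step 2:
                   X          C          J          L
  init      0.008709     0.6996     0.8272     0.2639
  Δ         0.001431 9.5367e-04 9.5367e-04  -0.001431
  eq         0.01014     0.7006     0.8282     0.2625
  solve Keq expr → x = -4.7684e-04; check Q = 5.1540e+04
Then add 0.04398 M of X.
Step 3:
                   X          C          J          L
  init       0.05412     0.7006     0.8282     0.2625
  Δ         -0.04177   -0.02784   -0.02784    0.04177
  eq         0.01235     0.6727     0.8003     0.3042
  solve Keq expr → x = 0.01392; check Q = 5.1540e+04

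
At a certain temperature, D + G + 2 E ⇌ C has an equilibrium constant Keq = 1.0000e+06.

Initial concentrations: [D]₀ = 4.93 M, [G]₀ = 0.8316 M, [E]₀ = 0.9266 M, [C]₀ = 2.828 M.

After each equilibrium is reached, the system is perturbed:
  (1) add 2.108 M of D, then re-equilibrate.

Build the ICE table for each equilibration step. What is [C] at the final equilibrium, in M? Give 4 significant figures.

[C]_eq = 3.291 M

Q₀ = 0.8034 vs Keq = 1.0000e+06 ⇒ Q<K, forward
Step 1:
                   D          G          E          C
  init          4.93     0.8316     0.9266      2.828
  Δ          -0.4626    -0.4626    -0.9252     0.4626
  eq           4.467      0.369   0.001413      3.291
  solve Keq expr → x = 0.4626; check Q = 1.0000e+06
Then add 2.108 M of D.
Step 2:
                   D          G          E          C
  init         6.575      0.369   0.001413      3.291
  Δ       -1.2403e-04 -1.2403e-04 -2.4806e-04 1.2403e-04
  eq           6.575     0.3689   0.001165      3.291
  solve Keq expr → x = 1.2403e-04; check Q = 1.0000e+06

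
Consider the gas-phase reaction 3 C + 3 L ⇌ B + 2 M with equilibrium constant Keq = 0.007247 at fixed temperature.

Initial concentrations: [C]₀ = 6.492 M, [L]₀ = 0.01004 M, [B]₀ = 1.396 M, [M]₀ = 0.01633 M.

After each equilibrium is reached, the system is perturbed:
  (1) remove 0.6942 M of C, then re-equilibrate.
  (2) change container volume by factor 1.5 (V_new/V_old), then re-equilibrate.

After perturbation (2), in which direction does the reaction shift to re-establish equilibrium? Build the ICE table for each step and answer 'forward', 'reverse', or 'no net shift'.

Direction: reverse

Q₀ = 1.344 vs Keq = 0.007247 ⇒ Q>K, reverse
Step 1:
                  C         L         B         M
  I           6.492   0.01004     1.396   0.01633
  C         0.01665   0.01665 -0.005551   -0.0111
  E           6.509   0.02669      1.39  0.005228
  solve Keq expr → x = -0.005551; check Q = 0.007247
Then remove 0.6942 M of C.
Step 2:
                  C         L         B         M
  I           5.814   0.02669      1.39  0.005228
  C       8.8587e-04 8.8587e-04 -2.9529e-04 -5.9058e-04
  E           5.815   0.02758      1.39  0.004637
  solve Keq expr → x = -2.9529e-04; check Q = 0.007247
Then change container volume by factor 1.5 (V_new/V_old).
Step 3:
                  C         L         B         M
  I           3.877   0.01839    0.9268  0.003092
  C        0.001743  0.001743 -5.8098e-04 -0.001162
  E           3.879   0.02013    0.9262   0.00193
  solve Keq expr → x = -5.8098e-04; check Q = 0.007247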